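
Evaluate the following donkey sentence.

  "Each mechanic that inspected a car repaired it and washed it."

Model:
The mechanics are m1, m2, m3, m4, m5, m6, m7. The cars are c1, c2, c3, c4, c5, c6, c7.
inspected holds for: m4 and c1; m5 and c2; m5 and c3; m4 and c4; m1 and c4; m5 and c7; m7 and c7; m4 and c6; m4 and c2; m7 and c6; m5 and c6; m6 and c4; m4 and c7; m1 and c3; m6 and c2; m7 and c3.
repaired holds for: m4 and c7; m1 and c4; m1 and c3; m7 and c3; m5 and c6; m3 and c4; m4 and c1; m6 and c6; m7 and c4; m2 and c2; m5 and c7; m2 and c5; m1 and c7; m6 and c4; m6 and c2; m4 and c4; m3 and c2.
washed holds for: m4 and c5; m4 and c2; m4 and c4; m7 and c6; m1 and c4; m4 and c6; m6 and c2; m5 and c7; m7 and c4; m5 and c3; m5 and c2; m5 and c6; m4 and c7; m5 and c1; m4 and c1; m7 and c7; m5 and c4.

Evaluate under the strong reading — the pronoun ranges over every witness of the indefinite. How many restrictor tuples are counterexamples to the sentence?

9

"it" takes "a car" as antecedent — a donkey pronoun bound across the clause boundary.
Strong reading: for every (m,c) with inspected(m,c), repaired(m,c) ∧ washed(m,c).
Restrictor pairs: (m1,c3) ✗  (m1,c4) ✓  (m4,c1) ✓  (m4,c2) ✗  (m4,c4) ✓  (m4,c6) ✗  (m4,c7) ✓  (m5,c2) ✗  (m5,c3) ✗  (m5,c6) ✓  (m5,c7) ✓  (m6,c2) ✓  (m6,c4) ✗  (m7,c3) ✗  (m7,c6) ✗  (m7,c7) ✗
Counterexamples (restrictor pairs failing the scope): 9.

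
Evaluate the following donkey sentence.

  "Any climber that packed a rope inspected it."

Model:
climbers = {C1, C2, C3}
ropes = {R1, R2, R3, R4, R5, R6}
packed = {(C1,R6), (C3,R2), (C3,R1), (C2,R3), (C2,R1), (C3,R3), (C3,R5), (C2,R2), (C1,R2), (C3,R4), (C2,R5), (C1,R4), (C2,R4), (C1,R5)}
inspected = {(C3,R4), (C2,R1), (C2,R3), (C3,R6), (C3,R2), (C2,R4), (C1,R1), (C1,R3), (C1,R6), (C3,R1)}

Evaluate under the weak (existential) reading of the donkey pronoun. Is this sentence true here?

True

"it" takes "a rope" as antecedent — a donkey pronoun bound across the clause boundary.
Weak reading: every climber c with some packed-rope has at least one packed-rope r such that inspected(c,r).
Per climber: C1:✓  C2:✓  C3:✓
Every climber in the restrictor has a witness.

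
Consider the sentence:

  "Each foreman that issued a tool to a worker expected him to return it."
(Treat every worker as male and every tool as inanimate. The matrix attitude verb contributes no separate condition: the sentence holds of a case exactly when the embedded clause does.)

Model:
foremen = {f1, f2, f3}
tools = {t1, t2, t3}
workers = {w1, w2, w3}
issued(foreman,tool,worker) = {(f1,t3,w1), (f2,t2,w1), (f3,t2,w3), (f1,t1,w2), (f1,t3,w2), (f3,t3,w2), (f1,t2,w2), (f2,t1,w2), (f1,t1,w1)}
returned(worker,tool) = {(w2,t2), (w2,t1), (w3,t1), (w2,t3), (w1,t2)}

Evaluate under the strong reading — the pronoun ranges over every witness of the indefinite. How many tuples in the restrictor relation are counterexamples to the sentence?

3

"him" takes "a worker" as antecedent and "it" takes "a tool"; both are donkey pronouns co-varying with the restrictor.
Strong reading: for every (f,t,w) with issued(f,t,w), returned(w,t).
Restrictor triples: (f1,t1,w1)→returned(w1,t1) ✗  (f1,t1,w2)→returned(w2,t1) ✓  (f1,t2,w2)→returned(w2,t2) ✓  (f1,t3,w1)→returned(w1,t3) ✗  (f1,t3,w2)→returned(w2,t3) ✓  (f2,t1,w2)→returned(w2,t1) ✓  (f2,t2,w1)→returned(w1,t2) ✓  (f3,t2,w3)→returned(w3,t2) ✗  (f3,t3,w2)→returned(w2,t3) ✓
Counterexamples (restrictor triples failing the scope): 3.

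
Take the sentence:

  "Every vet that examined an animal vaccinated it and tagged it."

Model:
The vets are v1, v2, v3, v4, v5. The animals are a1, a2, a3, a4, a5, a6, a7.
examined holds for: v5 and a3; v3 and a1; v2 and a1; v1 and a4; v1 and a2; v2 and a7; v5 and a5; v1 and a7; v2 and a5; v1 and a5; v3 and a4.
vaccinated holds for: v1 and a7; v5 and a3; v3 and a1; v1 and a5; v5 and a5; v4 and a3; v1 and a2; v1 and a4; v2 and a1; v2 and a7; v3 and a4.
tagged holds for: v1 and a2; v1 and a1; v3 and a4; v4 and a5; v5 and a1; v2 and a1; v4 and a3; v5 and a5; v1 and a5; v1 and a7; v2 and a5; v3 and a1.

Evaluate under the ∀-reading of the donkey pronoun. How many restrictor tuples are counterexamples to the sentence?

"it" takes "an animal" as antecedent — a donkey pronoun bound across the clause boundary.
Strong reading: for every (v,a) with examined(v,a), vaccinated(v,a) ∧ tagged(v,a).
Restrictor pairs: (v1,a2) ✓  (v1,a4) ✗  (v1,a5) ✓  (v1,a7) ✓  (v2,a1) ✓  (v2,a5) ✗  (v2,a7) ✗  (v3,a1) ✓  (v3,a4) ✓  (v5,a3) ✗  (v5,a5) ✓
Counterexamples (restrictor pairs failing the scope): 4.

4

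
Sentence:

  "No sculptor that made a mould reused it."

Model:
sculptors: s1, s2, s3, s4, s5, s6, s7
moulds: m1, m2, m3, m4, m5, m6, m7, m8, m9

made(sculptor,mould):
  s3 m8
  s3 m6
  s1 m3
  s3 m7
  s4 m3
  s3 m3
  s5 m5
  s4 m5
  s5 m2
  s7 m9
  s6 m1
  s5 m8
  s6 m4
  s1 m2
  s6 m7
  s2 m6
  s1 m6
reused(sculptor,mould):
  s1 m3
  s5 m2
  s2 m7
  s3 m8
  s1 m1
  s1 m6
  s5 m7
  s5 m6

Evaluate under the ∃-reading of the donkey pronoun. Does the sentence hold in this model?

"it" takes "a mould" as antecedent — a donkey pronoun bound across the clause boundary.
Truth condition: for no (s,m) with made(s,m) does reused(s,m) hold.
Restrictor pairs — does the scope hold? (s1,m2):fails  (s1,m3):holds  (s1,m6):holds  (s2,m6):fails  (s3,m3):fails  (s3,m6):fails  (s3,m7):fails  (s3,m8):holds  (s4,m3):fails  (s4,m5):fails  (s5,m2):holds  (s5,m5):fails  (s5,m8):fails  (s6,m1):fails  (s6,m4):fails  (s6,m7):fails  (s7,m9):fails
Scope holds for 4 pair(s), so the sentence is false.

False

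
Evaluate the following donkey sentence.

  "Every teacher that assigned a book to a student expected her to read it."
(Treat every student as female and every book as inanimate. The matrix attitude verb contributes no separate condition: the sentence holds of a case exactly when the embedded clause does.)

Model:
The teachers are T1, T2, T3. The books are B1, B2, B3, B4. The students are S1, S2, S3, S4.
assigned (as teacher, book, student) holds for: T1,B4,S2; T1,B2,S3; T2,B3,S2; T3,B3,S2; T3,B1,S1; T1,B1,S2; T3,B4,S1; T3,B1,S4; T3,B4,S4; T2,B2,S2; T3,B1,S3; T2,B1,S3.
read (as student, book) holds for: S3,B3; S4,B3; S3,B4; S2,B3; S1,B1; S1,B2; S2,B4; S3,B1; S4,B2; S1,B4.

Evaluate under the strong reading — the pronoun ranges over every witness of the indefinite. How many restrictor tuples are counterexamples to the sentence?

"her" takes "a student" as antecedent and "it" takes "a book"; both are donkey pronouns co-varying with the restrictor.
Strong reading: for every (t,b,s) with assigned(t,b,s), read(s,b).
Restrictor triples: (T1,B1,S2)→read(S2,B1) ✗  (T1,B2,S3)→read(S3,B2) ✗  (T1,B4,S2)→read(S2,B4) ✓  (T2,B1,S3)→read(S3,B1) ✓  (T2,B2,S2)→read(S2,B2) ✗  (T2,B3,S2)→read(S2,B3) ✓  (T3,B1,S1)→read(S1,B1) ✓  (T3,B1,S3)→read(S3,B1) ✓  (T3,B1,S4)→read(S4,B1) ✗  (T3,B3,S2)→read(S2,B3) ✓  (T3,B4,S1)→read(S1,B4) ✓  (T3,B4,S4)→read(S4,B4) ✗
Counterexamples (restrictor triples failing the scope): 5.

5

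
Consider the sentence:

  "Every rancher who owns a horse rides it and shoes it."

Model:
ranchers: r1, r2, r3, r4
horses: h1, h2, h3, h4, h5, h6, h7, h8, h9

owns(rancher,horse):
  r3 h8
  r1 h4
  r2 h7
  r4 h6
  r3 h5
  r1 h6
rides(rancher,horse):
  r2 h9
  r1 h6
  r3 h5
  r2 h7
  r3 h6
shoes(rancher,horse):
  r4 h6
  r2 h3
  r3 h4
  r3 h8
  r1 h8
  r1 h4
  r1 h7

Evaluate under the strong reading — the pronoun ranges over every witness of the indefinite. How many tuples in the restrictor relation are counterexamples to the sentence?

"it" takes "a horse" as antecedent — a donkey pronoun bound across the clause boundary.
Strong reading: for every (r,h) with owns(r,h), rides(r,h) ∧ shoes(r,h).
Restrictor pairs: (r1,h4) ✗  (r1,h6) ✗  (r2,h7) ✗  (r3,h5) ✗  (r3,h8) ✗  (r4,h6) ✗
Counterexamples (restrictor pairs failing the scope): 6.

6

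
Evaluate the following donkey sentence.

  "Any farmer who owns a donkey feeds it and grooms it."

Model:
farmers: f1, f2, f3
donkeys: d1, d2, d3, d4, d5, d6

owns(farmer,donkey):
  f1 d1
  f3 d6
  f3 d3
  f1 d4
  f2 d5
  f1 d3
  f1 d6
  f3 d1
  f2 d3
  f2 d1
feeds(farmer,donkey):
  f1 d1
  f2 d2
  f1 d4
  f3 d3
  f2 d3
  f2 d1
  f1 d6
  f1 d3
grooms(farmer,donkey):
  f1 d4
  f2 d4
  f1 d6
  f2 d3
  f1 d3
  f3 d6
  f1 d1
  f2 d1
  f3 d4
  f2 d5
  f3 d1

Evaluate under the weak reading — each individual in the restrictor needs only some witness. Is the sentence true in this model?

"it" takes "a donkey" as antecedent — a donkey pronoun bound across the clause boundary.
Weak reading: every farmer f with some owns-donkey has at least one owns-donkey d such that feeds(f,d) ∧ grooms(f,d).
Per farmer: f1:✓  f2:✓  f3:✗
f3 has no witness among its owns-donkeys.

False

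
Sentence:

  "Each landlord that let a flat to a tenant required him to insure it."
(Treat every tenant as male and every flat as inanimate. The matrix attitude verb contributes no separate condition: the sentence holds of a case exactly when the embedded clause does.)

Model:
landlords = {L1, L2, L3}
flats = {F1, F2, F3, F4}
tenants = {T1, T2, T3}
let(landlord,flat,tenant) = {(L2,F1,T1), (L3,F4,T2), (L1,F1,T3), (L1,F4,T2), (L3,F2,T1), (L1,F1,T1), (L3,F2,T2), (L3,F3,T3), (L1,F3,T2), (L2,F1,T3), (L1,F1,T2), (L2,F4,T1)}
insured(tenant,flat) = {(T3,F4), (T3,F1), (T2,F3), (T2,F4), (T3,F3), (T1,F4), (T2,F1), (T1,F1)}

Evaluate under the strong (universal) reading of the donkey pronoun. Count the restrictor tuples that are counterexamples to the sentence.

2

"him" takes "a tenant" as antecedent and "it" takes "a flat"; both are donkey pronouns co-varying with the restrictor.
Strong reading: for every (l,f,t) with let(l,f,t), insured(t,f).
Restrictor triples: (L1,F1,T1)→insured(T1,F1) ✓  (L1,F1,T2)→insured(T2,F1) ✓  (L1,F1,T3)→insured(T3,F1) ✓  (L1,F3,T2)→insured(T2,F3) ✓  (L1,F4,T2)→insured(T2,F4) ✓  (L2,F1,T1)→insured(T1,F1) ✓  (L2,F1,T3)→insured(T3,F1) ✓  (L2,F4,T1)→insured(T1,F4) ✓  (L3,F2,T1)→insured(T1,F2) ✗  (L3,F2,T2)→insured(T2,F2) ✗  (L3,F3,T3)→insured(T3,F3) ✓  (L3,F4,T2)→insured(T2,F4) ✓
Counterexamples (restrictor triples failing the scope): 2.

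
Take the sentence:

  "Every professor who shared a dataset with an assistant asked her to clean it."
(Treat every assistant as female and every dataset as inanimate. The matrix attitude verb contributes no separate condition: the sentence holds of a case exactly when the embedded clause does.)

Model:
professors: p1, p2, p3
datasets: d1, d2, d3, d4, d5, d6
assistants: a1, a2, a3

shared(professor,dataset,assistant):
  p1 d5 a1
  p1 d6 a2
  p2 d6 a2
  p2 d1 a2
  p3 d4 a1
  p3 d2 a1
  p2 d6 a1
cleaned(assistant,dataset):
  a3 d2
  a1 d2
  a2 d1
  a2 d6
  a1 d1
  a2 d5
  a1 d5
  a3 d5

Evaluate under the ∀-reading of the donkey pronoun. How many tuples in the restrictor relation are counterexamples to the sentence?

2

"her" takes "an assistant" as antecedent and "it" takes "a dataset"; both are donkey pronouns co-varying with the restrictor.
Strong reading: for every (p,d,a) with shared(p,d,a), cleaned(a,d).
Restrictor triples: (p1,d5,a1)→cleaned(a1,d5) ✓  (p1,d6,a2)→cleaned(a2,d6) ✓  (p2,d1,a2)→cleaned(a2,d1) ✓  (p2,d6,a1)→cleaned(a1,d6) ✗  (p2,d6,a2)→cleaned(a2,d6) ✓  (p3,d2,a1)→cleaned(a1,d2) ✓  (p3,d4,a1)→cleaned(a1,d4) ✗
Counterexamples (restrictor triples failing the scope): 2.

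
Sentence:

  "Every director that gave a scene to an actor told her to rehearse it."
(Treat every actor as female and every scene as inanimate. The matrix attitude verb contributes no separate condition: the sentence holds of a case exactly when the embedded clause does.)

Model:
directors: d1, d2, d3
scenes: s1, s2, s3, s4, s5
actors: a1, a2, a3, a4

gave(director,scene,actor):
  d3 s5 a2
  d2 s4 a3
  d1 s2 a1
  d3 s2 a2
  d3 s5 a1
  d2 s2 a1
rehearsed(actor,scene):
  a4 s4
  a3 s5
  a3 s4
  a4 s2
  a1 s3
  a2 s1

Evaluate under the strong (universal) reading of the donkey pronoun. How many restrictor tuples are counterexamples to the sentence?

"her" takes "an actor" as antecedent and "it" takes "a scene"; both are donkey pronouns co-varying with the restrictor.
Strong reading: for every (d,s,a) with gave(d,s,a), rehearsed(a,s).
Restrictor triples: (d1,s2,a1)→rehearsed(a1,s2) ✗  (d2,s2,a1)→rehearsed(a1,s2) ✗  (d2,s4,a3)→rehearsed(a3,s4) ✓  (d3,s2,a2)→rehearsed(a2,s2) ✗  (d3,s5,a1)→rehearsed(a1,s5) ✗  (d3,s5,a2)→rehearsed(a2,s5) ✗
Counterexamples (restrictor triples failing the scope): 5.

5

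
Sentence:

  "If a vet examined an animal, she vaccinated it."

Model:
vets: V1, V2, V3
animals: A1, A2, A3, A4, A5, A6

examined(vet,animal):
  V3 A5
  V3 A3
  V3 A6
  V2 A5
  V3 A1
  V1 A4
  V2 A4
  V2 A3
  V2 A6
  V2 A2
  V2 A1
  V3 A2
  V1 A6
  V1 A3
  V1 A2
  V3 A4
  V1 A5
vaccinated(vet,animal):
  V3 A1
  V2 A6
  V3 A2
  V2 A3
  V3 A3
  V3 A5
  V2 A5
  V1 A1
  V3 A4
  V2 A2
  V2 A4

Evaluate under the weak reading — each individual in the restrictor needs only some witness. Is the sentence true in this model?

False

"it" takes "an animal" as antecedent — a donkey pronoun bound across the clause boundary.
Weak reading: every vet v with some examined-animal has at least one examined-animal a such that vaccinated(v,a).
Per vet: V1:✗  V2:✓  V3:✓
V1 has no witness among its examined-animals.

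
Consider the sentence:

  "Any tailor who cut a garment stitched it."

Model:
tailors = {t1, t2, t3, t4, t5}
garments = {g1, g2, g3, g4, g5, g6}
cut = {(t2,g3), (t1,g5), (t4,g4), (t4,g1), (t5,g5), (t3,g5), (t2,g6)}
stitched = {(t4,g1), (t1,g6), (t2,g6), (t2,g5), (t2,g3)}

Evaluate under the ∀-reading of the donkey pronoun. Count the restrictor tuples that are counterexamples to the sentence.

4

"it" takes "a garment" as antecedent — a donkey pronoun bound across the clause boundary.
Strong reading: for every (t,g) with cut(t,g), stitched(t,g).
Restrictor pairs: (t1,g5) ✗  (t2,g3) ✓  (t2,g6) ✓  (t3,g5) ✗  (t4,g1) ✓  (t4,g4) ✗  (t5,g5) ✗
Counterexamples (restrictor pairs failing the scope): 4.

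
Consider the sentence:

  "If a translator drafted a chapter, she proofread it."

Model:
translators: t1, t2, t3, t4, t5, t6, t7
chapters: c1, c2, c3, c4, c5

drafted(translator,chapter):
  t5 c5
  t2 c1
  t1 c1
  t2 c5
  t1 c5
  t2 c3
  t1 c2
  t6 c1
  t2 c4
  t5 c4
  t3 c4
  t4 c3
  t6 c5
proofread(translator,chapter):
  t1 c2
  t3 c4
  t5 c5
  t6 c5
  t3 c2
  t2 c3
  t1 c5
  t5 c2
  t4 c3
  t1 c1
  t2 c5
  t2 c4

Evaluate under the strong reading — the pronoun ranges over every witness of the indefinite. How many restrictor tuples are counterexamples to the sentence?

3

"it" takes "a chapter" as antecedent — a donkey pronoun bound across the clause boundary.
Strong reading: for every (t,c) with drafted(t,c), proofread(t,c).
Restrictor pairs: (t1,c1) ✓  (t1,c2) ✓  (t1,c5) ✓  (t2,c1) ✗  (t2,c3) ✓  (t2,c4) ✓  (t2,c5) ✓  (t3,c4) ✓  (t4,c3) ✓  (t5,c4) ✗  (t5,c5) ✓  (t6,c1) ✗  (t6,c5) ✓
Counterexamples (restrictor pairs failing the scope): 3.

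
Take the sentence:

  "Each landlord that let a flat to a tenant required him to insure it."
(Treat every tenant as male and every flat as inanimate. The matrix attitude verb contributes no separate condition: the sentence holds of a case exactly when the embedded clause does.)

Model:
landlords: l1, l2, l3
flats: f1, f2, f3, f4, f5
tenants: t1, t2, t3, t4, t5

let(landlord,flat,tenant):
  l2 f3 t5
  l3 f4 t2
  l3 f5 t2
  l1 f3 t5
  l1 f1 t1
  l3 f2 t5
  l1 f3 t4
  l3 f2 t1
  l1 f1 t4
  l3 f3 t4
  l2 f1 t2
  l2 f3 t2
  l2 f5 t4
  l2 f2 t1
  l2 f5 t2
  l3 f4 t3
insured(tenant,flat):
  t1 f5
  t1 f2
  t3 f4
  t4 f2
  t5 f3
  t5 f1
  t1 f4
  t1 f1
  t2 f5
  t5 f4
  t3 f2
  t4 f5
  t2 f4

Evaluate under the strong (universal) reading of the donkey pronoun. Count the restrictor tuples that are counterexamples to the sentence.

6

"him" takes "a tenant" as antecedent and "it" takes "a flat"; both are donkey pronouns co-varying with the restrictor.
Strong reading: for every (l,f,t) with let(l,f,t), insured(t,f).
Restrictor triples: (l1,f1,t1)→insured(t1,f1) ✓  (l1,f1,t4)→insured(t4,f1) ✗  (l1,f3,t4)→insured(t4,f3) ✗  (l1,f3,t5)→insured(t5,f3) ✓  (l2,f1,t2)→insured(t2,f1) ✗  (l2,f2,t1)→insured(t1,f2) ✓  (l2,f3,t2)→insured(t2,f3) ✗  (l2,f3,t5)→insured(t5,f3) ✓  (l2,f5,t2)→insured(t2,f5) ✓  (l2,f5,t4)→insured(t4,f5) ✓  (l3,f2,t1)→insured(t1,f2) ✓  (l3,f2,t5)→insured(t5,f2) ✗  (l3,f3,t4)→insured(t4,f3) ✗  (l3,f4,t2)→insured(t2,f4) ✓  (l3,f4,t3)→insured(t3,f4) ✓  (l3,f5,t2)→insured(t2,f5) ✓
Counterexamples (restrictor triples failing the scope): 6.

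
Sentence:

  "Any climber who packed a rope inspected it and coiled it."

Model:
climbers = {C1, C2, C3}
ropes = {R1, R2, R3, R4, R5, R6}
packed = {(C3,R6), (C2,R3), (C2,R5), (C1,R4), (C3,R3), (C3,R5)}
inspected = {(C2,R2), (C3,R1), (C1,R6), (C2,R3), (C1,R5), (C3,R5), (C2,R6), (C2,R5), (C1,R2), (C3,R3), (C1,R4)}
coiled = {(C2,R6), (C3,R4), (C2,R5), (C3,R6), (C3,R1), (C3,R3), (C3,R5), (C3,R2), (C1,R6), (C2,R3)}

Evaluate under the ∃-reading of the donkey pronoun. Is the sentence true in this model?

False

"it" takes "a rope" as antecedent — a donkey pronoun bound across the clause boundary.
Weak reading: every climber c with some packed-rope has at least one packed-rope r such that inspected(c,r) ∧ coiled(c,r).
Per climber: C1:✗  C2:✓  C3:✓
C1 has no witness among its packed-ropes.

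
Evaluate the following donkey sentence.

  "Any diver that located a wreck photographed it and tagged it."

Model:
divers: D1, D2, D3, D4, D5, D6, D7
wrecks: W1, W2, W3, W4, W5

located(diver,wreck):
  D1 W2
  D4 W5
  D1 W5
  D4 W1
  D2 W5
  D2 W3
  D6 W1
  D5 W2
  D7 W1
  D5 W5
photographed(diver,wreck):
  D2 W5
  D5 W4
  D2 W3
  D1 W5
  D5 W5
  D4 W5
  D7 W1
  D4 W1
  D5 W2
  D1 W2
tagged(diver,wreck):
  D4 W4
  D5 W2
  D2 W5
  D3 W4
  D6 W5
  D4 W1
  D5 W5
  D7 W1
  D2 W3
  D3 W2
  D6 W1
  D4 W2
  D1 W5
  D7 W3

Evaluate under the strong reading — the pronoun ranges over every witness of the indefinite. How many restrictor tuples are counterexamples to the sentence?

3

"it" takes "a wreck" as antecedent — a donkey pronoun bound across the clause boundary.
Strong reading: for every (d,w) with located(d,w), photographed(d,w) ∧ tagged(d,w).
Restrictor pairs: (D1,W2) ✗  (D1,W5) ✓  (D2,W3) ✓  (D2,W5) ✓  (D4,W1) ✓  (D4,W5) ✗  (D5,W2) ✓  (D5,W5) ✓  (D6,W1) ✗  (D7,W1) ✓
Counterexamples (restrictor pairs failing the scope): 3.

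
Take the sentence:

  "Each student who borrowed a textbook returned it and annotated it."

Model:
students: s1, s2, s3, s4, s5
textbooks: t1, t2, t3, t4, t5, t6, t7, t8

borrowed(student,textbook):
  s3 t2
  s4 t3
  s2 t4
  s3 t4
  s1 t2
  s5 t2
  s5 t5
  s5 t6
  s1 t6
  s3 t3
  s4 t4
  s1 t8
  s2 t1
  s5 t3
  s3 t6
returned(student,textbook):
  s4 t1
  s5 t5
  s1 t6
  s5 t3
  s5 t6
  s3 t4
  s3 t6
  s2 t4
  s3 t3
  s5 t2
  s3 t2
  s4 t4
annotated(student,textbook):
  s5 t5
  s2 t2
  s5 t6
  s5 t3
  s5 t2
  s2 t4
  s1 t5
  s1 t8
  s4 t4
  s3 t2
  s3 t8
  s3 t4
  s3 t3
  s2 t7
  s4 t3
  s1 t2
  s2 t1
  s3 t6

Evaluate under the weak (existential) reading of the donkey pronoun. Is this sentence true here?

"it" takes "a textbook" as antecedent — a donkey pronoun bound across the clause boundary.
Weak reading: every student s with some borrowed-textbook has at least one borrowed-textbook t such that returned(s,t) ∧ annotated(s,t).
Per student: s1:✗  s2:✓  s3:✓  s4:✓  s5:✓
s1 has no witness among its borrowed-textbooks.

False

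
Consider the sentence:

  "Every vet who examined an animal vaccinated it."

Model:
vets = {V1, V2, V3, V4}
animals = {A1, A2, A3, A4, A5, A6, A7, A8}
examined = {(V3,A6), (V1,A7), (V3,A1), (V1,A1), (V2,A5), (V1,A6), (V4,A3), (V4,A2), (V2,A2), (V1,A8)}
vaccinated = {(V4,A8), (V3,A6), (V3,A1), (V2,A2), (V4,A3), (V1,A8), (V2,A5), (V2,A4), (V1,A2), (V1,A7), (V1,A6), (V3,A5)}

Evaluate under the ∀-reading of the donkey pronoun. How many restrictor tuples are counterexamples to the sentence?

2

"it" takes "an animal" as antecedent — a donkey pronoun bound across the clause boundary.
Strong reading: for every (v,a) with examined(v,a), vaccinated(v,a).
Restrictor pairs: (V1,A1) ✗  (V1,A6) ✓  (V1,A7) ✓  (V1,A8) ✓  (V2,A2) ✓  (V2,A5) ✓  (V3,A1) ✓  (V3,A6) ✓  (V4,A2) ✗  (V4,A3) ✓
Counterexamples (restrictor pairs failing the scope): 2.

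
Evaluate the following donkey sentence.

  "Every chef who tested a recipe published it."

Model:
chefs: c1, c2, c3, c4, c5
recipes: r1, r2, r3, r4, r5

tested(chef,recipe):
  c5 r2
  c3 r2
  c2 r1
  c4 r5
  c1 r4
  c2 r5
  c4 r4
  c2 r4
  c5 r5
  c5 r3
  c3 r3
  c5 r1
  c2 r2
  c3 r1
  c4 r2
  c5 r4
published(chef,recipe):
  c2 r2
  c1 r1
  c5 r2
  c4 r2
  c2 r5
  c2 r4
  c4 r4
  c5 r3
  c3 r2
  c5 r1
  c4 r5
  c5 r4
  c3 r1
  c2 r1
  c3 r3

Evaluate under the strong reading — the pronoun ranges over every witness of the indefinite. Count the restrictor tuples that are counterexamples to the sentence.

"it" takes "a recipe" as antecedent — a donkey pronoun bound across the clause boundary.
Strong reading: for every (c,r) with tested(c,r), published(c,r).
Restrictor pairs: (c1,r4) ✗  (c2,r1) ✓  (c2,r2) ✓  (c2,r4) ✓  (c2,r5) ✓  (c3,r1) ✓  (c3,r2) ✓  (c3,r3) ✓  (c4,r2) ✓  (c4,r4) ✓  (c4,r5) ✓  (c5,r1) ✓  (c5,r2) ✓  (c5,r3) ✓  (c5,r4) ✓  (c5,r5) ✗
Counterexamples (restrictor pairs failing the scope): 2.

2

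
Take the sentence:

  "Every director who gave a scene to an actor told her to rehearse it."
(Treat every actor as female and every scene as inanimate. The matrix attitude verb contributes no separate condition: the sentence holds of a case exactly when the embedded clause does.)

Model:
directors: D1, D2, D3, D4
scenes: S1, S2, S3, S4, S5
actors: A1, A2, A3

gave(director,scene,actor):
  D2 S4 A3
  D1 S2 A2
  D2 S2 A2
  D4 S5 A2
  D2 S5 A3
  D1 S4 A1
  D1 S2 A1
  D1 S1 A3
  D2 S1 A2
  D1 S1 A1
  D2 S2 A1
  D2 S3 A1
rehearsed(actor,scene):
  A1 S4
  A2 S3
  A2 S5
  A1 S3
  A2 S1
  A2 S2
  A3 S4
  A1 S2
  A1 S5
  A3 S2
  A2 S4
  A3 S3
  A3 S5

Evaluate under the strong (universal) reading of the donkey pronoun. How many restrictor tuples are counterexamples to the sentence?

"her" takes "an actor" as antecedent and "it" takes "a scene"; both are donkey pronouns co-varying with the restrictor.
Strong reading: for every (d,s,a) with gave(d,s,a), rehearsed(a,s).
Restrictor triples: (D1,S1,A1)→rehearsed(A1,S1) ✗  (D1,S1,A3)→rehearsed(A3,S1) ✗  (D1,S2,A1)→rehearsed(A1,S2) ✓  (D1,S2,A2)→rehearsed(A2,S2) ✓  (D1,S4,A1)→rehearsed(A1,S4) ✓  (D2,S1,A2)→rehearsed(A2,S1) ✓  (D2,S2,A1)→rehearsed(A1,S2) ✓  (D2,S2,A2)→rehearsed(A2,S2) ✓  (D2,S3,A1)→rehearsed(A1,S3) ✓  (D2,S4,A3)→rehearsed(A3,S4) ✓  (D2,S5,A3)→rehearsed(A3,S5) ✓  (D4,S5,A2)→rehearsed(A2,S5) ✓
Counterexamples (restrictor triples failing the scope): 2.

2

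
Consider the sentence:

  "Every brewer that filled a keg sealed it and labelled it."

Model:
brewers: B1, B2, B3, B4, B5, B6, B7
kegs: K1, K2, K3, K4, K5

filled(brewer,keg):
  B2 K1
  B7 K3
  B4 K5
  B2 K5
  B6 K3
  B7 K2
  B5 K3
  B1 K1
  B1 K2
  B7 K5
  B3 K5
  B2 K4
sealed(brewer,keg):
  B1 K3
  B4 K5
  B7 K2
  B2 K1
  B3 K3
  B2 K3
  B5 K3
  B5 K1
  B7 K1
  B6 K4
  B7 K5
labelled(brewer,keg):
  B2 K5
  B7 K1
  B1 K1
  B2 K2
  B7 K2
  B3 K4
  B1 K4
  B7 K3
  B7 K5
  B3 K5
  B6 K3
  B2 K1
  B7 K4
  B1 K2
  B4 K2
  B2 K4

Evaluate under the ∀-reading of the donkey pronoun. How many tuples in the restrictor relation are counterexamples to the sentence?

"it" takes "a keg" as antecedent — a donkey pronoun bound across the clause boundary.
Strong reading: for every (b,k) with filled(b,k), sealed(b,k) ∧ labelled(b,k).
Restrictor pairs: (B1,K1) ✗  (B1,K2) ✗  (B2,K1) ✓  (B2,K4) ✗  (B2,K5) ✗  (B3,K5) ✗  (B4,K5) ✗  (B5,K3) ✗  (B6,K3) ✗  (B7,K2) ✓  (B7,K3) ✗  (B7,K5) ✓
Counterexamples (restrictor pairs failing the scope): 9.

9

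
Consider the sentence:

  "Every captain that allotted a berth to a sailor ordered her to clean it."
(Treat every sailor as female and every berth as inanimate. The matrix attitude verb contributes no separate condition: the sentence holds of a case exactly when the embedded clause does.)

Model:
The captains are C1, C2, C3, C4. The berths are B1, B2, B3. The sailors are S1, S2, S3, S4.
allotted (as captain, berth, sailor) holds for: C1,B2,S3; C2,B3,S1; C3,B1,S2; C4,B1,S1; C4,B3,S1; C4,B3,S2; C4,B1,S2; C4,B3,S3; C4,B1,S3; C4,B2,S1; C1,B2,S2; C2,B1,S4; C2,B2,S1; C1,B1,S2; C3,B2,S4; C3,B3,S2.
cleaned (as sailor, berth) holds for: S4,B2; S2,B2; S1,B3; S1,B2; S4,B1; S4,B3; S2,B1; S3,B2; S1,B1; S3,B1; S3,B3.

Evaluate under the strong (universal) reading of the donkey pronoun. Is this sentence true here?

"her" takes "a sailor" as antecedent and "it" takes "a berth"; both are donkey pronouns co-varying with the restrictor.
Strong reading: for every (c,b,s) with allotted(c,b,s), cleaned(s,b).
Restrictor triples: (C1,B1,S2)→cleaned(S2,B1) ✓  (C1,B2,S2)→cleaned(S2,B2) ✓  (C1,B2,S3)→cleaned(S3,B2) ✓  (C2,B1,S4)→cleaned(S4,B1) ✓  (C2,B2,S1)→cleaned(S1,B2) ✓  (C2,B3,S1)→cleaned(S1,B3) ✓  (C3,B1,S2)→cleaned(S2,B1) ✓  (C3,B2,S4)→cleaned(S4,B2) ✓  (C3,B3,S2)→cleaned(S2,B3) ✗  (C4,B1,S1)→cleaned(S1,B1) ✓  (C4,B1,S2)→cleaned(S2,B1) ✓  (C4,B1,S3)→cleaned(S3,B1) ✓  (C4,B2,S1)→cleaned(S1,B2) ✓  (C4,B3,S1)→cleaned(S1,B3) ✓  (C4,B3,S2)→cleaned(S2,B3) ✗  (C4,B3,S3)→cleaned(S3,B3) ✓
Counterexample: (C3,B3,S2) — cleaned(S2,B3) does not hold.

False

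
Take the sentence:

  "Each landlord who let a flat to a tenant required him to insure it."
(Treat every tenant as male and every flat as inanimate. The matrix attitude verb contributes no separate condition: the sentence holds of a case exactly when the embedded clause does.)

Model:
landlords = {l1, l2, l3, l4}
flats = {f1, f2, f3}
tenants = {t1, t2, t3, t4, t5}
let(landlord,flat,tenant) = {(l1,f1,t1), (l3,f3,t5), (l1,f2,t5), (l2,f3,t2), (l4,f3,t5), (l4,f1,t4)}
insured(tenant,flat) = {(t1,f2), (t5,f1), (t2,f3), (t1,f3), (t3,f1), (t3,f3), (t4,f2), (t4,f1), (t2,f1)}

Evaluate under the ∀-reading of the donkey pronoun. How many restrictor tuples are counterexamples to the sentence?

"him" takes "a tenant" as antecedent and "it" takes "a flat"; both are donkey pronouns co-varying with the restrictor.
Strong reading: for every (l,f,t) with let(l,f,t), insured(t,f).
Restrictor triples: (l1,f1,t1)→insured(t1,f1) ✗  (l1,f2,t5)→insured(t5,f2) ✗  (l2,f3,t2)→insured(t2,f3) ✓  (l3,f3,t5)→insured(t5,f3) ✗  (l4,f1,t4)→insured(t4,f1) ✓  (l4,f3,t5)→insured(t5,f3) ✗
Counterexamples (restrictor triples failing the scope): 4.

4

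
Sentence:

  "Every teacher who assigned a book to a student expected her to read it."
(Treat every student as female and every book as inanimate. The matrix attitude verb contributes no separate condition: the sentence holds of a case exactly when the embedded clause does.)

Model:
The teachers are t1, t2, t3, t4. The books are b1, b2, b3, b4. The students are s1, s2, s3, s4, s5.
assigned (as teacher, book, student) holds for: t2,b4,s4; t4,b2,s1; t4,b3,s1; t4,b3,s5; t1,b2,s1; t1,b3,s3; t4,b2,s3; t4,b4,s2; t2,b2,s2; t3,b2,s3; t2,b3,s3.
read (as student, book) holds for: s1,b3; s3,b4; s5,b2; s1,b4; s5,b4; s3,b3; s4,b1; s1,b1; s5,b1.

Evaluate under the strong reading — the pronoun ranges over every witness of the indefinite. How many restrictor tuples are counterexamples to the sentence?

"her" takes "a student" as antecedent and "it" takes "a book"; both are donkey pronouns co-varying with the restrictor.
Strong reading: for every (t,b,s) with assigned(t,b,s), read(s,b).
Restrictor triples: (t1,b2,s1)→read(s1,b2) ✗  (t1,b3,s3)→read(s3,b3) ✓  (t2,b2,s2)→read(s2,b2) ✗  (t2,b3,s3)→read(s3,b3) ✓  (t2,b4,s4)→read(s4,b4) ✗  (t3,b2,s3)→read(s3,b2) ✗  (t4,b2,s1)→read(s1,b2) ✗  (t4,b2,s3)→read(s3,b2) ✗  (t4,b3,s1)→read(s1,b3) ✓  (t4,b3,s5)→read(s5,b3) ✗  (t4,b4,s2)→read(s2,b4) ✗
Counterexamples (restrictor triples failing the scope): 8.

8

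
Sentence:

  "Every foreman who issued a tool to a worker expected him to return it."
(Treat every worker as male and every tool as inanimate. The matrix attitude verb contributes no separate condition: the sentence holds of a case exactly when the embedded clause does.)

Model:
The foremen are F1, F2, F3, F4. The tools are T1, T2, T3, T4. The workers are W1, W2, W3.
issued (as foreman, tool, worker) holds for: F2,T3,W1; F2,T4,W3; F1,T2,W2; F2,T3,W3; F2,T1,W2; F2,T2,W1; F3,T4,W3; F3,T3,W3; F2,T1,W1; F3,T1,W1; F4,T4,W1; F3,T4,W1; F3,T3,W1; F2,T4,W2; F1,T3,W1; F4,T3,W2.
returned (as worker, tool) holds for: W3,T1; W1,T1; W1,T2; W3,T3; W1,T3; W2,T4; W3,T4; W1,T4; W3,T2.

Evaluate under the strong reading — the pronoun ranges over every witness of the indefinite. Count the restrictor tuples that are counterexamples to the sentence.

"him" takes "a worker" as antecedent and "it" takes "a tool"; both are donkey pronouns co-varying with the restrictor.
Strong reading: for every (f,t,w) with issued(f,t,w), returned(w,t).
Restrictor triples: (F1,T2,W2)→returned(W2,T2) ✗  (F1,T3,W1)→returned(W1,T3) ✓  (F2,T1,W1)→returned(W1,T1) ✓  (F2,T1,W2)→returned(W2,T1) ✗  (F2,T2,W1)→returned(W1,T2) ✓  (F2,T3,W1)→returned(W1,T3) ✓  (F2,T3,W3)→returned(W3,T3) ✓  (F2,T4,W2)→returned(W2,T4) ✓  (F2,T4,W3)→returned(W3,T4) ✓  (F3,T1,W1)→returned(W1,T1) ✓  (F3,T3,W1)→returned(W1,T3) ✓  (F3,T3,W3)→returned(W3,T3) ✓  (F3,T4,W1)→returned(W1,T4) ✓  (F3,T4,W3)→returned(W3,T4) ✓  (F4,T3,W2)→returned(W2,T3) ✗  (F4,T4,W1)→returned(W1,T4) ✓
Counterexamples (restrictor triples failing the scope): 3.

3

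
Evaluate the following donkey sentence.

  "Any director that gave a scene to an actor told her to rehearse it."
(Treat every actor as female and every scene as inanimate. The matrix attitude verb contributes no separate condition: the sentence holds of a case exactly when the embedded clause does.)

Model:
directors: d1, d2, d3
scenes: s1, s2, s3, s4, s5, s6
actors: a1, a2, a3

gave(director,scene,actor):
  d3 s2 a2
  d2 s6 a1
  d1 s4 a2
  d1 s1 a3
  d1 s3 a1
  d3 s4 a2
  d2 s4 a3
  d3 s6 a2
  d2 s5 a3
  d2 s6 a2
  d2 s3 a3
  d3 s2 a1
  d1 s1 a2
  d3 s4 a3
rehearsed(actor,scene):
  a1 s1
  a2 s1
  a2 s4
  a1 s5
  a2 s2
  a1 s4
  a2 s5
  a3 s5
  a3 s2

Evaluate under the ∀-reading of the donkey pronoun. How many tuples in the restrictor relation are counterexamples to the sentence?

"her" takes "an actor" as antecedent and "it" takes "a scene"; both are donkey pronouns co-varying with the restrictor.
Strong reading: for every (d,s,a) with gave(d,s,a), rehearsed(a,s).
Restrictor triples: (d1,s1,a2)→rehearsed(a2,s1) ✓  (d1,s1,a3)→rehearsed(a3,s1) ✗  (d1,s3,a1)→rehearsed(a1,s3) ✗  (d1,s4,a2)→rehearsed(a2,s4) ✓  (d2,s3,a3)→rehearsed(a3,s3) ✗  (d2,s4,a3)→rehearsed(a3,s4) ✗  (d2,s5,a3)→rehearsed(a3,s5) ✓  (d2,s6,a1)→rehearsed(a1,s6) ✗  (d2,s6,a2)→rehearsed(a2,s6) ✗  (d3,s2,a1)→rehearsed(a1,s2) ✗  (d3,s2,a2)→rehearsed(a2,s2) ✓  (d3,s4,a2)→rehearsed(a2,s4) ✓  (d3,s4,a3)→rehearsed(a3,s4) ✗  (d3,s6,a2)→rehearsed(a2,s6) ✗
Counterexamples (restrictor triples failing the scope): 9.

9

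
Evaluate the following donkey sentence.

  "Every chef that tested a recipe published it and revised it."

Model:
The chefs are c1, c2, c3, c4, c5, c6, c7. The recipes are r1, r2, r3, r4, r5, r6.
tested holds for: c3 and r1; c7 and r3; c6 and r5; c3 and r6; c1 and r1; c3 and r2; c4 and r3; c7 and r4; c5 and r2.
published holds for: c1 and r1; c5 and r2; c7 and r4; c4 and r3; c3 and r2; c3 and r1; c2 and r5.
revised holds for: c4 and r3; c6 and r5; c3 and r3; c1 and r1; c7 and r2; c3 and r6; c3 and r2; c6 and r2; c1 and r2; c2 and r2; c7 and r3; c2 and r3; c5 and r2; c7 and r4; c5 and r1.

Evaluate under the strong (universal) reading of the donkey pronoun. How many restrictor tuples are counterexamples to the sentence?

4

"it" takes "a recipe" as antecedent — a donkey pronoun bound across the clause boundary.
Strong reading: for every (c,r) with tested(c,r), published(c,r) ∧ revised(c,r).
Restrictor pairs: (c1,r1) ✓  (c3,r1) ✗  (c3,r2) ✓  (c3,r6) ✗  (c4,r3) ✓  (c5,r2) ✓  (c6,r5) ✗  (c7,r3) ✗  (c7,r4) ✓
Counterexamples (restrictor pairs failing the scope): 4.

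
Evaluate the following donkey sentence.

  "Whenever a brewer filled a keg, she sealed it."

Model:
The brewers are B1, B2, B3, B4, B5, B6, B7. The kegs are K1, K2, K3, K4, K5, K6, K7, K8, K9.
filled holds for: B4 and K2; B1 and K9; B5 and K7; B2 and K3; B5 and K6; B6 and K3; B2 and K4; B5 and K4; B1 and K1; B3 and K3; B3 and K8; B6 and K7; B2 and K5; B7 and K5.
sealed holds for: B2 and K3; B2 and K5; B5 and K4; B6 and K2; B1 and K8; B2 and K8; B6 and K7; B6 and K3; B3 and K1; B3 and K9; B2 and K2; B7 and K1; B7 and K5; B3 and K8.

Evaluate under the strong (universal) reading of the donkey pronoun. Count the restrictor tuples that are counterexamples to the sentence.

"it" takes "a keg" as antecedent — a donkey pronoun bound across the clause boundary.
Strong reading: for every (b,k) with filled(b,k), sealed(b,k).
Restrictor pairs: (B1,K1) ✗  (B1,K9) ✗  (B2,K3) ✓  (B2,K4) ✗  (B2,K5) ✓  (B3,K3) ✗  (B3,K8) ✓  (B4,K2) ✗  (B5,K4) ✓  (B5,K6) ✗  (B5,K7) ✗  (B6,K3) ✓  (B6,K7) ✓  (B7,K5) ✓
Counterexamples (restrictor pairs failing the scope): 7.

7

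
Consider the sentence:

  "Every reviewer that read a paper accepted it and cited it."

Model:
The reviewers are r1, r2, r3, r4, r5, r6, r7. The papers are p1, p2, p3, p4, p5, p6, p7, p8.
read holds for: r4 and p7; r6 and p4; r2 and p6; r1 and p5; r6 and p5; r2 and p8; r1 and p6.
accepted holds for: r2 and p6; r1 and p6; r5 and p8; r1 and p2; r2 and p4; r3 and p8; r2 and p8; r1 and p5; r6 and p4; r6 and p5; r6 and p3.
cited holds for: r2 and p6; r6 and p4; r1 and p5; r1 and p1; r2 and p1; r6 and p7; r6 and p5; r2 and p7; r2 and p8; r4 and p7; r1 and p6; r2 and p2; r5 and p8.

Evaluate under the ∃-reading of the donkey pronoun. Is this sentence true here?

False

"it" takes "a paper" as antecedent — a donkey pronoun bound across the clause boundary.
Weak reading: every reviewer r with some read-paper has at least one read-paper p such that accepted(r,p) ∧ cited(r,p).
Per reviewer: r1:✓  r2:✓  r4:✗  r6:✓
r4 has no witness among its read-papers.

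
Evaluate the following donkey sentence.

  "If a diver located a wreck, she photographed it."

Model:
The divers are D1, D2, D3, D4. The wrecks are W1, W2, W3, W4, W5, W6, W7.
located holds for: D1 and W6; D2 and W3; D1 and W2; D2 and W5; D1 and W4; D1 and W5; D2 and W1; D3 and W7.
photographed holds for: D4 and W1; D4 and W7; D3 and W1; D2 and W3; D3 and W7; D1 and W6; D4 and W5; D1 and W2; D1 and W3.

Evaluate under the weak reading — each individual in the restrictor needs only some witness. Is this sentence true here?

True

"it" takes "a wreck" as antecedent — a donkey pronoun bound across the clause boundary.
Weak reading: every diver d with some located-wreck has at least one located-wreck w such that photographed(d,w).
Per diver: D1:✓  D2:✓  D3:✓
Every diver in the restrictor has a witness.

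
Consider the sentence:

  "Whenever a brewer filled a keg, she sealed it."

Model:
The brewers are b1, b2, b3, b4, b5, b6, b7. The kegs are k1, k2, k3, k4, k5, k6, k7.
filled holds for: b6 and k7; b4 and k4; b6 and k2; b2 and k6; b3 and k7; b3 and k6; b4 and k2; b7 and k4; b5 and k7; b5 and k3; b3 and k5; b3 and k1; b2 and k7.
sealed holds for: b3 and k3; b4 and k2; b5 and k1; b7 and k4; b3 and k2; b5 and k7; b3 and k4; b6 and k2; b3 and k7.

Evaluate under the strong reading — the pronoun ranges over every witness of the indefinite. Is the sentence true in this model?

False

"it" takes "a keg" as antecedent — a donkey pronoun bound across the clause boundary.
Strong reading: for every (b,k) with filled(b,k), sealed(b,k).
Restrictor pairs: (b2,k6) ✗  (b2,k7) ✗  (b3,k1) ✗  (b3,k5) ✗  (b3,k6) ✗  (b3,k7) ✓  (b4,k2) ✓  (b4,k4) ✗  (b5,k3) ✗  (b5,k7) ✓  (b6,k2) ✓  (b6,k7) ✗  (b7,k4) ✓
Counterexample: (b2,k6) is in filled but fails the scope.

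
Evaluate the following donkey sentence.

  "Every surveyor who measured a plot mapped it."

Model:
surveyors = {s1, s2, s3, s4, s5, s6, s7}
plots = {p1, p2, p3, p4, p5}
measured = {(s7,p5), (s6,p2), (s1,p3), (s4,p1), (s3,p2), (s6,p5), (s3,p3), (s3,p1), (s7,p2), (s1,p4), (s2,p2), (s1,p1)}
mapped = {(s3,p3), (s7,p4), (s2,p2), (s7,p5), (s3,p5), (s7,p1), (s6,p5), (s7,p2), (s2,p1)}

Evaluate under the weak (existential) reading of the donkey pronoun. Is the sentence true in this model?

"it" takes "a plot" as antecedent — a donkey pronoun bound across the clause boundary.
Weak reading: every surveyor s with some measured-plot has at least one measured-plot p such that mapped(s,p).
Per surveyor: s1:✗  s2:✓  s3:✓  s4:✗  s6:✓  s7:✓
s1 has no witness among its measured-plots.

False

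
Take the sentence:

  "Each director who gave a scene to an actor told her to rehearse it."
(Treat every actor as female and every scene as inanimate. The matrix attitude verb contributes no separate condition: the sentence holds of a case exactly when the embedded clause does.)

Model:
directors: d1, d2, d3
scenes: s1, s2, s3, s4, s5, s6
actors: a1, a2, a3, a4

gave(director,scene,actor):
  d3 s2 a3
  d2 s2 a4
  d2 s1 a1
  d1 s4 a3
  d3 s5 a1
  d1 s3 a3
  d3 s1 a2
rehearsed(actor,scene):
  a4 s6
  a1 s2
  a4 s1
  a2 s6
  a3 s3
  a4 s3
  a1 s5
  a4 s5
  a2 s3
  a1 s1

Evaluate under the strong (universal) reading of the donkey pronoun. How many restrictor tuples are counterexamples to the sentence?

4

"her" takes "an actor" as antecedent and "it" takes "a scene"; both are donkey pronouns co-varying with the restrictor.
Strong reading: for every (d,s,a) with gave(d,s,a), rehearsed(a,s).
Restrictor triples: (d1,s3,a3)→rehearsed(a3,s3) ✓  (d1,s4,a3)→rehearsed(a3,s4) ✗  (d2,s1,a1)→rehearsed(a1,s1) ✓  (d2,s2,a4)→rehearsed(a4,s2) ✗  (d3,s1,a2)→rehearsed(a2,s1) ✗  (d3,s2,a3)→rehearsed(a3,s2) ✗  (d3,s5,a1)→rehearsed(a1,s5) ✓
Counterexamples (restrictor triples failing the scope): 4.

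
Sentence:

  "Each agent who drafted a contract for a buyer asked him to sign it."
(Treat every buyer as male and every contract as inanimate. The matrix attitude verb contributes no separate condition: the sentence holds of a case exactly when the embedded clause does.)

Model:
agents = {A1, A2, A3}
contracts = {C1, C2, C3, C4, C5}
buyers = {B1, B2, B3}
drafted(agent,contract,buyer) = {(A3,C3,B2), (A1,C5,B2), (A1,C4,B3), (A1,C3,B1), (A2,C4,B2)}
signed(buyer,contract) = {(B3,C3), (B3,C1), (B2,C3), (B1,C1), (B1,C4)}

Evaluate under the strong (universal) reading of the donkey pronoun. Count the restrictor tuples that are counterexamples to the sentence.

4

"him" takes "a buyer" as antecedent and "it" takes "a contract"; both are donkey pronouns co-varying with the restrictor.
Strong reading: for every (a,c,b) with drafted(a,c,b), signed(b,c).
Restrictor triples: (A1,C3,B1)→signed(B1,C3) ✗  (A1,C4,B3)→signed(B3,C4) ✗  (A1,C5,B2)→signed(B2,C5) ✗  (A2,C4,B2)→signed(B2,C4) ✗  (A3,C3,B2)→signed(B2,C3) ✓
Counterexamples (restrictor triples failing the scope): 4.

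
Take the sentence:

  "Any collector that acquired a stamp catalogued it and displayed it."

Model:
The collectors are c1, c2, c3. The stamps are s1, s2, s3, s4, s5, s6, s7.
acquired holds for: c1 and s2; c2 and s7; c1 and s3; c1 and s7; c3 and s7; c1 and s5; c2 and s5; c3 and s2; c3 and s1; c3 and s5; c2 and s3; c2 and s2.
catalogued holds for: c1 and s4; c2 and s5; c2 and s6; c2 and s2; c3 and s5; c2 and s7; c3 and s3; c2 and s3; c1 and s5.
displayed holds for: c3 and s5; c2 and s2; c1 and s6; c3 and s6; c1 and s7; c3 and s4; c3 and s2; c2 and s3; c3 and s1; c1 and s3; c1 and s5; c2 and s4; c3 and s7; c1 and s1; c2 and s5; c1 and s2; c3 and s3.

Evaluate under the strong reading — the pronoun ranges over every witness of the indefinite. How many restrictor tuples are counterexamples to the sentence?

"it" takes "a stamp" as antecedent — a donkey pronoun bound across the clause boundary.
Strong reading: for every (c,s) with acquired(c,s), catalogued(c,s) ∧ displayed(c,s).
Restrictor pairs: (c1,s2) ✗  (c1,s3) ✗  (c1,s5) ✓  (c1,s7) ✗  (c2,s2) ✓  (c2,s3) ✓  (c2,s5) ✓  (c2,s7) ✗  (c3,s1) ✗  (c3,s2) ✗  (c3,s5) ✓  (c3,s7) ✗
Counterexamples (restrictor pairs failing the scope): 7.

7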